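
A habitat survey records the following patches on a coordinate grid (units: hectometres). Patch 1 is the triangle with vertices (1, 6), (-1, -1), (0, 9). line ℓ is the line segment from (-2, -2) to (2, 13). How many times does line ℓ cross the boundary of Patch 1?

The segment meets the boundary at (0.519,7.444), (-0.56,3.4).

2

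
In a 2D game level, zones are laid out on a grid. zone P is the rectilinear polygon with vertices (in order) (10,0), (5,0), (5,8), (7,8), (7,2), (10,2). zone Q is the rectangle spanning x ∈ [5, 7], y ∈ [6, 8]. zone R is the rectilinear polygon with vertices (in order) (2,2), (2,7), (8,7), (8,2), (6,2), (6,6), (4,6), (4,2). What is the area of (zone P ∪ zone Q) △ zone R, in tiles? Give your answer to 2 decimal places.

32.00

|zone P ∪ zone Q| = 22.
|(zone P ∪ zone Q) ∩ zone R| = 6.
|(zone P ∪ zone Q) △ zone R| = 22 + 22 − 12 = 32.00.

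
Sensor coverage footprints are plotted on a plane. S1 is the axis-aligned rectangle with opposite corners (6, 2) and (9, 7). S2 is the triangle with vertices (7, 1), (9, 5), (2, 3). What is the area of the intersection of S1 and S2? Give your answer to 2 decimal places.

5.46

The intersection is the polygon with vertices (6,2), (6,4.143), (9,5), (7.5,2).
By the shoelace formula its area is 5.46.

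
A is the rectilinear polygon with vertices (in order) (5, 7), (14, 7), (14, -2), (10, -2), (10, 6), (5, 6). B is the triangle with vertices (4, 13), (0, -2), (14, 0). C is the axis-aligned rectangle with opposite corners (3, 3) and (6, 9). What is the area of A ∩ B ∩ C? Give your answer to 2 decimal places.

1.00

The intersection is the polygon with vertices (5,6), (5,7), (6,7), (6,6).
By the shoelace formula its area is 1.00.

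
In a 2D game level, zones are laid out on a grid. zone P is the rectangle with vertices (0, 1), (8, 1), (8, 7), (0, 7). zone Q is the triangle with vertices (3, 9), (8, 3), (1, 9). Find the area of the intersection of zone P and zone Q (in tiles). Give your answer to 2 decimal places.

2.67

The intersection is the polygon with vertices (4.667,7), (8,3), (3.333,7).
By the shoelace formula its area is 2.67.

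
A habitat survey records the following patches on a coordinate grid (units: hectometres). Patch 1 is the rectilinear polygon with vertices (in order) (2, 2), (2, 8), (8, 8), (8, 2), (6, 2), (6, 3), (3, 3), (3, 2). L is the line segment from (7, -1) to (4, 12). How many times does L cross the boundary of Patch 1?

2

The segment meets the boundary at (4.923,8), (6.308,2).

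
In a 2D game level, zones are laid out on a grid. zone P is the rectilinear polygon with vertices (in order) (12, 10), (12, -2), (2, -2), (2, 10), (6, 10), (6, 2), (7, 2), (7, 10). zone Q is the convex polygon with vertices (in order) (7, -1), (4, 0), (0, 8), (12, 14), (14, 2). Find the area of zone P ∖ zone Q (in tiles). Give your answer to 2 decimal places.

|zone P| = 112, |zone P∩zone Q| = 88.1429.
|zone P ∖ zone Q| = |zone P| − |zone P∩zone Q| = 112 − 88.1429 = 23.86.

23.86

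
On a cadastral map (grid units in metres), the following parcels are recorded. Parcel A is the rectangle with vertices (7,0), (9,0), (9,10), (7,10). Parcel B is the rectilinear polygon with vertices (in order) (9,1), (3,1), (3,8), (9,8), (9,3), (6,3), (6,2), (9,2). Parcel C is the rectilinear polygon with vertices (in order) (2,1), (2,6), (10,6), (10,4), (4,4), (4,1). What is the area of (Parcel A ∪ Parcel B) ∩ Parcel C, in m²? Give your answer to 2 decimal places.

15.00

The region (Parcel A ∪ Parcel B) ∩ Parcel C is the polygon with vertices (3,1), (3,6), (9,6), (9,4), (4,4), (4,1).
By the shoelace formula its area is 15.00.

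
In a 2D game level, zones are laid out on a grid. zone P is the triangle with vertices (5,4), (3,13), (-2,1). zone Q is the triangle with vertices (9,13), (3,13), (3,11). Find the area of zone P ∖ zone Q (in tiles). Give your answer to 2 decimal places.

|zone P| = 34.5, |zone P∩zone Q| = 0.4138.
|zone P ∖ zone Q| = |zone P| − |zone P∩zone Q| = 34.5 − 0.4138 = 34.09.

34.09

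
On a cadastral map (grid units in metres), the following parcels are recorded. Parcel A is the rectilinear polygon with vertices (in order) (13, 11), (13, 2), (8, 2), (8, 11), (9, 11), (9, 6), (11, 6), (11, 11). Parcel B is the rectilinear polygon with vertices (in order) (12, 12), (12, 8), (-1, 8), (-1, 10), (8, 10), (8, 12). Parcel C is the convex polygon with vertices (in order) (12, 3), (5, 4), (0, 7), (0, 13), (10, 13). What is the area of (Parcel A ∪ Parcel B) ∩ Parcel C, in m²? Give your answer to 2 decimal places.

38.76

|Parcel A ∪ Parcel B| = 63.
|(Parcel A ∪ Parcel B) ∩ Parcel C| = 38.76.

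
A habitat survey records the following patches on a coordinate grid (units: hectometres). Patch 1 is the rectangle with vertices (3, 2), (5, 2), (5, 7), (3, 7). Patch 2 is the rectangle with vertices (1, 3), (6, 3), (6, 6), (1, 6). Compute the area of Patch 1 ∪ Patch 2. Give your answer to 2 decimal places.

19.00

By inclusion–exclusion:
Individual areas: |Patch 1| = 10, |Patch 2| = 15.
|Patch 1∩Patch 2|: x∈[3,5], y∈[3,6] → 2·3 = 6.
|Patch 1 ∪ Patch 2| = 25 − 6 = 19.00.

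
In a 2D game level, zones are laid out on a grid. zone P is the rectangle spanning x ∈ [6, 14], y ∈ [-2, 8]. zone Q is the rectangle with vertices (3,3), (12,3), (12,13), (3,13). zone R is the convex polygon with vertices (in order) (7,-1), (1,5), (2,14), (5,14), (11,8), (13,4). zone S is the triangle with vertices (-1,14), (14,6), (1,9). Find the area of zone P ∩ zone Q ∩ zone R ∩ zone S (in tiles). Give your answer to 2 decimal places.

3.93

The intersection is the polygon with vertices (11.739,6.522), (6,7.846), (6,8), (10.25,8), (11.273,7.455).
By the shoelace formula its area is 3.93.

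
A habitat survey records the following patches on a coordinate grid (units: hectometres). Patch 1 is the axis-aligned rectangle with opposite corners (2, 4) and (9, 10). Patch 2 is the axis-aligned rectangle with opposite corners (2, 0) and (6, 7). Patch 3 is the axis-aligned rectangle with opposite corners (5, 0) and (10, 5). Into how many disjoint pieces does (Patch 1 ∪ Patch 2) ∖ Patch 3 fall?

(Patch 1 ∪ Patch 2) ∖ Patch 3 is a single connected region.

1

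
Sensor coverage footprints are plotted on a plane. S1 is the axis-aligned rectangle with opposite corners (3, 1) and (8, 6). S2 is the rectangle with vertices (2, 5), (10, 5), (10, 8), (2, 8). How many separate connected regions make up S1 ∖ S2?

1

S1 ∖ S2 is a single connected region.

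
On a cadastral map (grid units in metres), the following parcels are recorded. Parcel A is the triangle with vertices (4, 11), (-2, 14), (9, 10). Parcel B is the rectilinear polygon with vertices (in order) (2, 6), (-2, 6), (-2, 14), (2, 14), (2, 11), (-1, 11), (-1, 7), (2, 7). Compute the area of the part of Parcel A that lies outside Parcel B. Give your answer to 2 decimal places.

3.41

|Parcel A| = 4.5, |Parcel A∩Parcel B| = 1.0909.
|Parcel A ∖ Parcel B| = |Parcel A| − |Parcel A∩Parcel B| = 4.5 − 1.0909 = 3.41.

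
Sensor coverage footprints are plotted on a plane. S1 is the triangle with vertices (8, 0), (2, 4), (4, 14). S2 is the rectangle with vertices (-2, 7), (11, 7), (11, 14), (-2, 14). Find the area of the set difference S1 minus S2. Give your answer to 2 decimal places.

|S1| = 34, |S1∩S2| = 11.9.
|S1 ∖ S2| = |S1| − |S1∩S2| = 34 − 11.9 = 22.10.

22.10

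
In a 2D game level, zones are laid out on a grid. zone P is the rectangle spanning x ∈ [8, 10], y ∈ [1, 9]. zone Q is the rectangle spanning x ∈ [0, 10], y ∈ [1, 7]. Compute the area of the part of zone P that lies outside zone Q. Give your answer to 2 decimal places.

|zone P∩zone Q|: x∈[8,10], y∈[1,7] → 2·6 = 12.
|zone P| = 16.
|zone P ∖ zone Q| = |zone P| − |zone P∩zone Q| = 16 − 12 = 4.00.

4.00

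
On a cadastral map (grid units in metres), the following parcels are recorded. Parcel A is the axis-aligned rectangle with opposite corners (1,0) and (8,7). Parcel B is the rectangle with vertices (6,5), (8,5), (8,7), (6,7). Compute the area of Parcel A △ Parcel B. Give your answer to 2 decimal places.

45.00

|Parcel A∩Parcel B|: x∈[6,8], y∈[5,7] → 2·2 = 4.
|Parcel A △ Parcel B| = |Parcel A| + |Parcel B| − 2·|Parcel A∩Parcel B| = 49 + 4 − 8 = 45.00.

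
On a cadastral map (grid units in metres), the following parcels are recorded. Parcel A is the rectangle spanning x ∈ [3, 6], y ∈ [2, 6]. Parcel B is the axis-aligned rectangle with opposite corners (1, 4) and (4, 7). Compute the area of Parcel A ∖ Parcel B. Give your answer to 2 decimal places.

|Parcel A∩Parcel B|: x∈[3,4], y∈[4,6] → 1·2 = 2.
|Parcel A| = 12.
|Parcel A ∖ Parcel B| = |Parcel A| − |Parcel A∩Parcel B| = 12 − 2 = 10.00.

10.00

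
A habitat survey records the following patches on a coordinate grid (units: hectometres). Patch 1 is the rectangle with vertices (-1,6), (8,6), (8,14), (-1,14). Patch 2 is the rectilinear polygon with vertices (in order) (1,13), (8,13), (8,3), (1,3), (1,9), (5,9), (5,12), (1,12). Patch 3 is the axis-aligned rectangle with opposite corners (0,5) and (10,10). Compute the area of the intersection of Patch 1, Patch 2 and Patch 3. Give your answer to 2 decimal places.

The intersection is the polygon with vertices (1,6), (1,9), (5,9), (5,10), (8,10), (8,6).
By the shoelace formula its area is 24.00.

24.00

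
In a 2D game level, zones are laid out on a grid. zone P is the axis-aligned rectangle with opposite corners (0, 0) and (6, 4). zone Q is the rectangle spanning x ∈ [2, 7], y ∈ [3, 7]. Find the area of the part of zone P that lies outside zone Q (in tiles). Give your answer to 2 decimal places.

|zone P∩zone Q|: x∈[2,6], y∈[3,4] → 4·1 = 4.
|zone P| = 24.
|zone P ∖ zone Q| = |zone P| − |zone P∩zone Q| = 24 − 4 = 20.00.

20.00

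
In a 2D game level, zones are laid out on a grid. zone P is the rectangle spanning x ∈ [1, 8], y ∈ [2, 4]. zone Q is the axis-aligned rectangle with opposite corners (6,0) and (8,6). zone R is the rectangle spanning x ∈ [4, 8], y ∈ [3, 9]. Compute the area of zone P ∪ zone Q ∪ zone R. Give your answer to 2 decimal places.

38.00

By inclusion–exclusion:
Individual areas: |zone P| = 14, |zone Q| = 12, |zone R| = 24.
|zone P∩zone Q|: x∈[6,8], y∈[2,4] → 2·2 = 4.
|zone P∩zone R|: x∈[4,8], y∈[3,4] → 4·1 = 4.
|zone Q∩zone R|: x∈[6,8], y∈[3,6] → 2·3 = 6.
|zone P∩zone Q∩zone R| = 2.
|zone P ∪ zone Q ∪ zone R| = 50 − 14 + 2 = 38.00.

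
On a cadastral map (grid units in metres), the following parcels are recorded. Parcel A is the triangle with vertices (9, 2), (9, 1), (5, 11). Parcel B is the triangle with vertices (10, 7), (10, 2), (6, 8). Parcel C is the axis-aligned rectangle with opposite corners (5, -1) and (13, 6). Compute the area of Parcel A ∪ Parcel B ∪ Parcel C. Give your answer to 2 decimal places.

61.06

By inclusion–exclusion:
Individual areas: |Parcel A| = 2, |Parcel B| = 10, |Parcel C| = 56.
|Parcel A∩Parcel B| = 0.1649.
|Parcel A∩Parcel C| = 1.4444.
|Parcel B∩Parcel C| = 5.3333.
|Parcel A∩Parcel B∩Parcel C| = 0.
|Parcel A ∪ Parcel B ∪ Parcel C| = 68 − 6.9427 + 0 = 61.06.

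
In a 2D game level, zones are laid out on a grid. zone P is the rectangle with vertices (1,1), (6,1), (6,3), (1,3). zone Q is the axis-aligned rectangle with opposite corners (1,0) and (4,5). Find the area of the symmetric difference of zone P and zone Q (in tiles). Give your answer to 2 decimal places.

|zone P∩zone Q|: x∈[1,4], y∈[1,3] → 3·2 = 6.
|zone P △ zone Q| = |zone P| + |zone Q| − 2·|zone P∩zone Q| = 10 + 15 − 12 = 13.00.

13.00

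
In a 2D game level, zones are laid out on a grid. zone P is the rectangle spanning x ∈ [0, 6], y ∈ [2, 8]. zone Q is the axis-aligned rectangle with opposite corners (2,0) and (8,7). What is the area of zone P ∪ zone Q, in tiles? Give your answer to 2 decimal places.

By inclusion–exclusion:
Individual areas: |zone P| = 36, |zone Q| = 42.
|zone P∩zone Q|: x∈[2,6], y∈[2,7] → 4·5 = 20.
|zone P ∪ zone Q| = 78 − 20 = 58.00.

58.00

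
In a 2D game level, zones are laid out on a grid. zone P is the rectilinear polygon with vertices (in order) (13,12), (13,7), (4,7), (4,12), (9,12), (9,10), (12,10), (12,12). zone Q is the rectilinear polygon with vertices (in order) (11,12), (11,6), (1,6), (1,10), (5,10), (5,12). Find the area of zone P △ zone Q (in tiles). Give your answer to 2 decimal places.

|zone P| = 39, |zone Q| = 52, |zone P∩zone Q| = 29.
|zone P △ zone Q| = |zone P| + |zone Q| − 2·|zone P∩zone Q| = 39 + 52 − 58 = 33.00.

33.00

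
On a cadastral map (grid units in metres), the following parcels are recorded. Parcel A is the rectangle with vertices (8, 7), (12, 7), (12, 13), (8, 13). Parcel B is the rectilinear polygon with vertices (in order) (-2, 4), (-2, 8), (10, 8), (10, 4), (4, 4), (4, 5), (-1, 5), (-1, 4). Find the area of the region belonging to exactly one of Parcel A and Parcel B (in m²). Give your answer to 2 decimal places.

|Parcel A| = 24, |Parcel B| = 43, |Parcel A∩Parcel B| = 2.
|Parcel A △ Parcel B| = |Parcel A| + |Parcel B| − 2·|Parcel A∩Parcel B| = 24 + 43 − 4 = 63.00.

63.00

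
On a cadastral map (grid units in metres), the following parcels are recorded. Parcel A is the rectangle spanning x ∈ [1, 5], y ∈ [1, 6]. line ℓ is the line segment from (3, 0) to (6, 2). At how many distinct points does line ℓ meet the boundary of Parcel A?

The segment meets the boundary at (5,1.333), (4.5,1).

2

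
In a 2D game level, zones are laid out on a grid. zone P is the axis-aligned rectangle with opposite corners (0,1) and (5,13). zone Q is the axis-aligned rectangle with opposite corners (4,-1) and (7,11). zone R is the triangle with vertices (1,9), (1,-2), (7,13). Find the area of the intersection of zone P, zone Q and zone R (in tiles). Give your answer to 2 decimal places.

The intersection is the polygon with vertices (4,11), (5,11), (5,8), (4,5.5).
By the shoelace formula its area is 4.25.

4.25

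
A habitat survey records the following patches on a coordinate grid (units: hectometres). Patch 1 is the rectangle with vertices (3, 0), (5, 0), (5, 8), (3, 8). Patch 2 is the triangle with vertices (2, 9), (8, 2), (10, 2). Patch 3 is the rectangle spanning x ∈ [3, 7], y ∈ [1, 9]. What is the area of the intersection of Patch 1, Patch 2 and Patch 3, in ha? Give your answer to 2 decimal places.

The intersection is the polygon with vertices (3,7.833), (3,8), (3.143,8), (5,6.375), (5,5.5).
By the shoelace formula its area is 1.16.

1.16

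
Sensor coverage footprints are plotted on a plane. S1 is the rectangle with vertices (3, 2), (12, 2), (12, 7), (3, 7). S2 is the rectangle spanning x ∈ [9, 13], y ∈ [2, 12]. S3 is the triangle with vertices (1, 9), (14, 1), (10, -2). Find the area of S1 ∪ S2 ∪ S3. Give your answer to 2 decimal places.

By inclusion–exclusion:
Individual areas: |S1| = 45, |S2| = 40, |S3| = 35.5.
|S1∩S2|: x∈[9,12], y∈[2,7] → 3·5 = 15.
|S1∩S3| = 18.0293.
|S2∩S3| = 3.5048.
|S1∩S2∩S3| = 3.4615.
|S1 ∪ S2 ∪ S3| = 120.5 − 36.5341 + 3.4615 = 87.43.

87.43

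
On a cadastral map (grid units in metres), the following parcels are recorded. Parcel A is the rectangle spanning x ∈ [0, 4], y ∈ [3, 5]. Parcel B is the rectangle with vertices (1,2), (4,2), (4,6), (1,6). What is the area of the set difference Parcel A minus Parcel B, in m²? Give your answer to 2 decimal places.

|Parcel A∩Parcel B|: x∈[1,4], y∈[3,5] → 3·2 = 6.
|Parcel A| = 8.
|Parcel A ∖ Parcel B| = |Parcel A| − |Parcel A∩Parcel B| = 8 − 6 = 2.00.

2.00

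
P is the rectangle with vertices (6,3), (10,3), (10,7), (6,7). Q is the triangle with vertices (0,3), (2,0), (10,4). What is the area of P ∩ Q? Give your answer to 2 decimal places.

The intersection is the polygon with vertices (6,3), (6,3.6), (10,4), (8,3).
By the shoelace formula its area is 2.20.

2.20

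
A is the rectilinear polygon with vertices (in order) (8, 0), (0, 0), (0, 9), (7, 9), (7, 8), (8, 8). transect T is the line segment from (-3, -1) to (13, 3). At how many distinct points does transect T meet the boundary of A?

The segment meets the boundary at (8,1.75), (1,0).

2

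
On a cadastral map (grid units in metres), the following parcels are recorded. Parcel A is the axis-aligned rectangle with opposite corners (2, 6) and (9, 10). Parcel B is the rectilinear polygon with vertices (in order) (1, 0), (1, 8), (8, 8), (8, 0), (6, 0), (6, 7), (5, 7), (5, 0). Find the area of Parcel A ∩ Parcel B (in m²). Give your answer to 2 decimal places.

The intersection is the polygon with vertices (2,6), (2,8), (8,8), (8,6), (6,6), (6,7), (5,7), (5,6).
By the shoelace formula its area is 11.00.

11.00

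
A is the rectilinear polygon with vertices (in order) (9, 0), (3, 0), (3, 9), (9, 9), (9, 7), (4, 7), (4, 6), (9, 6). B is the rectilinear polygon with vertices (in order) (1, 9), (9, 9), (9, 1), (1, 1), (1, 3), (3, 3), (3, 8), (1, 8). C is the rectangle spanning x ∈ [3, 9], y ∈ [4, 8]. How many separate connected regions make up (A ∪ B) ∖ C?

(A ∪ B) ∖ C splits into 2 disjoint pieces (area 28, area 8).

2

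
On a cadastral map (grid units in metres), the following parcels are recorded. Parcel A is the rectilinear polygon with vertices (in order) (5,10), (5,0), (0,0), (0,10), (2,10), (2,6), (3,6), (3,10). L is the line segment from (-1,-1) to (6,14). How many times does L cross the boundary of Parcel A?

The segment meets the boundary at (4.133,10), (3,7.571), (0,1.143), (2.267,6).

4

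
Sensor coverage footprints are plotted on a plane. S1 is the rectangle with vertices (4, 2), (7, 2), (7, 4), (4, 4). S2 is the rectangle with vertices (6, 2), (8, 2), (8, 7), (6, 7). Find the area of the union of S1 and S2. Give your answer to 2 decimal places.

By inclusion–exclusion:
Individual areas: |S1| = 6, |S2| = 10.
|S1∩S2|: x∈[6,7], y∈[2,4] → 1·2 = 2.
|S1 ∪ S2| = 16 − 2 = 14.00.

14.00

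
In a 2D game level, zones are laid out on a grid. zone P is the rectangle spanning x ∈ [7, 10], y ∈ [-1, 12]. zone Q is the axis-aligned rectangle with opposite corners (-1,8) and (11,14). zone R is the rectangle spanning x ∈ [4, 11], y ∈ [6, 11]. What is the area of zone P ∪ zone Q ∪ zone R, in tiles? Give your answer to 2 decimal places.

By inclusion–exclusion:
Individual areas: |zone P| = 39, |zone Q| = 72, |zone R| = 35.
|zone P∩zone Q|: x∈[7,10], y∈[8,12] → 3·4 = 12.
|zone P∩zone R|: x∈[7,10], y∈[6,11] → 3·5 = 15.
|zone Q∩zone R|: x∈[4,11], y∈[8,11] → 7·3 = 21.
|zone P∩zone Q∩zone R| = 9.
|zone P ∪ zone Q ∪ zone R| = 146 − 48 + 9 = 107.00.

107.00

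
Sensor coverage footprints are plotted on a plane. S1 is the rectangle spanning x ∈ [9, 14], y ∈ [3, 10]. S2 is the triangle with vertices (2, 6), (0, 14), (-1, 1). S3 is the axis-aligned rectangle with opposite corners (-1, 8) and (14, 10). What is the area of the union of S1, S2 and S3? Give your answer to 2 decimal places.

By inclusion–exclusion:
Individual areas: |S1| = 35, |S2| = 17, |S3| = 30.
|S1∩S2| = 0.
|S1∩S3|: x∈[9,14], y∈[8,10] → 5·2 = 10.
|S2∩S3| = 3.2692.
|S1∩S2∩S3| = 0.
|S1 ∪ S2 ∪ S3| = 82 − 13.2692 + 0 = 68.73.

68.73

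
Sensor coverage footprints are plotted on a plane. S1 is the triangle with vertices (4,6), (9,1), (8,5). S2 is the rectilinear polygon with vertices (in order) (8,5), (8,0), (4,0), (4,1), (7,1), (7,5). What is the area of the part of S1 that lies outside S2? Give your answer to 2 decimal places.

5.00

|S1| = 7.5, |S1∩S2| = 2.5.
|S1 ∖ S2| = |S1| − |S1∩S2| = 7.5 − 2.5 = 5.00.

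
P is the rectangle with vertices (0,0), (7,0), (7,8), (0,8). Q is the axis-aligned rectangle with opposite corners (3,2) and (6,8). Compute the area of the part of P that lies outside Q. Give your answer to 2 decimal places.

|P∩Q|: x∈[3,6], y∈[2,8] → 3·6 = 18.
|P| = 56.
|P ∖ Q| = |P| − |P∩Q| = 56 − 18 = 38.00.

38.00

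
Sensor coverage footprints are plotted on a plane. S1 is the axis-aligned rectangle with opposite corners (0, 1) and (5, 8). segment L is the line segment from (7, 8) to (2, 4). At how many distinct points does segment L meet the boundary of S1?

The segment meets the boundary at (5,6.4).

1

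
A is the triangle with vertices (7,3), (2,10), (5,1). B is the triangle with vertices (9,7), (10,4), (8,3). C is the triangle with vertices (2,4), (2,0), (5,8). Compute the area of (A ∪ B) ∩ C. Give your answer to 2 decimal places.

The region (A ∪ B) ∩ C is the polygon with vertices (4.459,6.557), (3.765,4.706), (3.385,5.846), (4.195,6.927).
By the shoelace formula its area is 1.04.

1.04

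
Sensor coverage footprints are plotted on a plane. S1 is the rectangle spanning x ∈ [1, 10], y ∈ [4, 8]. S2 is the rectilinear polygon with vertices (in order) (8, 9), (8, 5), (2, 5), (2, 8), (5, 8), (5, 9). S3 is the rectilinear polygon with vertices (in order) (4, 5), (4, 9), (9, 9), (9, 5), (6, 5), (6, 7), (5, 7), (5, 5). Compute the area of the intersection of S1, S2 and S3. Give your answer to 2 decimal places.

10.00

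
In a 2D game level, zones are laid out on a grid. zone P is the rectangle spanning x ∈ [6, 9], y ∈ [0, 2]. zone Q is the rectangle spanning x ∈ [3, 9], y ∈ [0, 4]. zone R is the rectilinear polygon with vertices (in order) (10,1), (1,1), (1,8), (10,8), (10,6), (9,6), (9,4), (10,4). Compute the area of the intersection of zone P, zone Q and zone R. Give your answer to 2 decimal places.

The intersection is the polygon with vertices (6,2), (9,2), (9,1), (6,1).
By the shoelace formula its area is 3.00.

3.00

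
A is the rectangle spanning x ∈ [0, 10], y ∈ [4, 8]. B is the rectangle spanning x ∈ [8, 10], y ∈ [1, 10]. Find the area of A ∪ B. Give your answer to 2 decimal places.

By inclusion–exclusion:
Individual areas: |A| = 40, |B| = 18.
|A∩B|: x∈[8,10], y∈[4,8] → 2·4 = 8.
|A ∪ B| = 58 − 8 = 50.00.

50.00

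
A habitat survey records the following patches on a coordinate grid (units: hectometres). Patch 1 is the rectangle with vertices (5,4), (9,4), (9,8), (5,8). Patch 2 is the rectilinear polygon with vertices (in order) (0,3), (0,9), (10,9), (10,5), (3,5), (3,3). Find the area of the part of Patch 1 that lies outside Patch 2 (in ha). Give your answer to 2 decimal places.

4.00

|Patch 1| = 16, |Patch 1∩Patch 2| = 12.
|Patch 1 ∖ Patch 2| = |Patch 1| − |Patch 1∩Patch 2| = 16 − 12 = 4.00.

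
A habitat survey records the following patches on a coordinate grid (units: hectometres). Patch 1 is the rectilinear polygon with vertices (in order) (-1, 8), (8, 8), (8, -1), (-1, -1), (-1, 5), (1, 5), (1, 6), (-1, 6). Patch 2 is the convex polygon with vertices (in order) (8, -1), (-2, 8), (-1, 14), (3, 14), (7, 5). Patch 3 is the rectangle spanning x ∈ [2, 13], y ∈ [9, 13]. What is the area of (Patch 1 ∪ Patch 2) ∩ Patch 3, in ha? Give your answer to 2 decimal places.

9.33

The region (Patch 1 ∪ Patch 2) ∩ Patch 3 is the polygon with vertices (5.222,9), (2,9), (2,13), (3.444,13).
By the shoelace formula its area is 9.33.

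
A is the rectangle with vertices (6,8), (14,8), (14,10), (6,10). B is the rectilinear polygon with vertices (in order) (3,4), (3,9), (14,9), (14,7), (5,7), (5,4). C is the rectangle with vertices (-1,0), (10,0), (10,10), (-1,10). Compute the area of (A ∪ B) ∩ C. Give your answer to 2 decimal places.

The region (A ∪ B) ∩ C is the polygon with vertices (5,7), (5,4), (3,4), (3,9), (6,9), (6,10), (10,10), (10,7).
By the shoelace formula its area is 24.00.

24.00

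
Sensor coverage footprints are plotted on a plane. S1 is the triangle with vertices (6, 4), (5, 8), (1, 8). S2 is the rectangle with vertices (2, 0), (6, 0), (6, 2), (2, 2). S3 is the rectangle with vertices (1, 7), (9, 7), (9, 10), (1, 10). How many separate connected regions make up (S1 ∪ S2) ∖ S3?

(S1 ∪ S2) ∖ S3 splits into 2 disjoint pieces (area 4.5, area 8).

2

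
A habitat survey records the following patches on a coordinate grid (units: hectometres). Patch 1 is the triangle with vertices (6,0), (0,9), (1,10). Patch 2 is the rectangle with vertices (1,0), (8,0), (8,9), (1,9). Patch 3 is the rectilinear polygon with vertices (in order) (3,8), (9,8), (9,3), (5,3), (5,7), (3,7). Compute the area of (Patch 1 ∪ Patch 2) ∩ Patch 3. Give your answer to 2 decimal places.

17.00

The region (Patch 1 ∪ Patch 2) ∩ Patch 3 is the polygon with vertices (8,3), (5,3), (5,7), (3,7), (3,8), (8,8).
By the shoelace formula its area is 17.00.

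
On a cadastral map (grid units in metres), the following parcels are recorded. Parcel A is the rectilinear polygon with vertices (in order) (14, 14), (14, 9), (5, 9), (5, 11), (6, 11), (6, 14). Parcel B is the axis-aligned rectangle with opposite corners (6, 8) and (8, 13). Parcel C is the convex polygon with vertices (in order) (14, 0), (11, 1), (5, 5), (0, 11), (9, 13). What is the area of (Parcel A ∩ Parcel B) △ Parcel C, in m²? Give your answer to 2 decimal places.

74.78

|Parcel A ∩ Parcel B| = 8.
|(Parcel A ∩ Parcel B) ∩ Parcel C| = 7.1111.
|(Parcel A ∩ Parcel B) △ Parcel C| = 8 + 81 − 14.2222 = 74.78.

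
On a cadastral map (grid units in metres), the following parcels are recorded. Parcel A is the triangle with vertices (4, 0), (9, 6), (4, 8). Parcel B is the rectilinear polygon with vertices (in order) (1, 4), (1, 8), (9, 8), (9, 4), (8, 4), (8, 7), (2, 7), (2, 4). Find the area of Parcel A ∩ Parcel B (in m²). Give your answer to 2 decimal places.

2.05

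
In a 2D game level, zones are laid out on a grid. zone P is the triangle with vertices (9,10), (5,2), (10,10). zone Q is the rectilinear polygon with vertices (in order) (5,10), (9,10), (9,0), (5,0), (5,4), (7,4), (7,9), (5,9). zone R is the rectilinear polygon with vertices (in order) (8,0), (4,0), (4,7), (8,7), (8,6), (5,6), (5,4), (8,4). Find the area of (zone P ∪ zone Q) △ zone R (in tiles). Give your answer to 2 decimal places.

27.35

|zone P ∪ zone Q| = 31.35.
|(zone P ∪ zone Q) ∩ zone R| = 13.
|(zone P ∪ zone Q) △ zone R| = 31.35 + 22 − 26 = 27.35.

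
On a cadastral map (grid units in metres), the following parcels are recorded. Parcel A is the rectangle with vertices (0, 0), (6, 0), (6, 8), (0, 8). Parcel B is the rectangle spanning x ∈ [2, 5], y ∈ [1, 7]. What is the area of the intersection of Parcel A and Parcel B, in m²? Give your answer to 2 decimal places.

|Parcel A∩Parcel B|: x∈[2,5], y∈[1,7] → 3·6 = 18.

18.00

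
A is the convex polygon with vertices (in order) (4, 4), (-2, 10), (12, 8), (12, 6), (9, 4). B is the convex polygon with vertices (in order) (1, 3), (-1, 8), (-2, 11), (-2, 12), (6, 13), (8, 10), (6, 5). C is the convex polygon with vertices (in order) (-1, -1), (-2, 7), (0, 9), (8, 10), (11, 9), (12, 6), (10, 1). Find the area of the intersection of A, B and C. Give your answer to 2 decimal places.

24.61

The intersection is the polygon with vertices (7.46,8.649), (6,5), (3.857,4.143), (-0.5,8.5), (0,9), (2.667,9.333).
By the shoelace formula its area is 24.61.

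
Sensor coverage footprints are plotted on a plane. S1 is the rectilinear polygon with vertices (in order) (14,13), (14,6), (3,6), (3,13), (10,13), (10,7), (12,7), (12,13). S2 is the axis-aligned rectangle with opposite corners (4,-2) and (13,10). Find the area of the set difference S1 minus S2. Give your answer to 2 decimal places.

|S1| = 65, |S1∩S2| = 30.
|S1 ∖ S2| = |S1| − |S1∩S2| = 65 − 30 = 35.00.

35.00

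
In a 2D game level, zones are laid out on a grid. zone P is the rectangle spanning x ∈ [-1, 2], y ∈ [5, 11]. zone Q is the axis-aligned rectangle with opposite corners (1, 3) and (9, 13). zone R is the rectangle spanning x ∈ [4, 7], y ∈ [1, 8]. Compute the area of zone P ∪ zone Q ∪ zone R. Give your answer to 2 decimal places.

98.00

By inclusion–exclusion:
Individual areas: |zone P| = 18, |zone Q| = 80, |zone R| = 21.
|zone P∩zone Q|: x∈[1,2], y∈[5,11] → 1·6 = 6.
|zone P∩zone R| = 0 (no overlap).
|zone Q∩zone R|: x∈[4,7], y∈[3,8] → 3·5 = 15.
|zone P∩zone Q∩zone R| = 0.
|zone P ∪ zone Q ∪ zone R| = 119 − 21 + 0 = 98.00.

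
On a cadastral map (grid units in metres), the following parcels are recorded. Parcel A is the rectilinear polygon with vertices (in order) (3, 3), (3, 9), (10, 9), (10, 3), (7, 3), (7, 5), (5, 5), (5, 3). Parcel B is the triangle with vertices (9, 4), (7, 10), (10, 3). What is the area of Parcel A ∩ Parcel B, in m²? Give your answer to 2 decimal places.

The intersection is the polygon with vertices (7.429,9), (10,3), (9,4), (7.333,9).
By the shoelace formula its area is 1.95.

1.95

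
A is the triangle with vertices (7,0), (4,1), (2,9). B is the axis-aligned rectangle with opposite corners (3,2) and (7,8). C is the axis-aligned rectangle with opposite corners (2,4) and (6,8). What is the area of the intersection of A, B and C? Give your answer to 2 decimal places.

2.72

The intersection is the polygon with vertices (3,7.2), (4.778,4), (3.25,4), (3,5).
By the shoelace formula its area is 2.72.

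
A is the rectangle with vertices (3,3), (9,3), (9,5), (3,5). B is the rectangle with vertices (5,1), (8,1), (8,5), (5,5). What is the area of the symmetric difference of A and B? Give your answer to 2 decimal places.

|A∩B|: x∈[5,8], y∈[3,5] → 3·2 = 6.
|A △ B| = |A| + |B| − 2·|A∩B| = 12 + 12 − 12 = 12.00.

12.00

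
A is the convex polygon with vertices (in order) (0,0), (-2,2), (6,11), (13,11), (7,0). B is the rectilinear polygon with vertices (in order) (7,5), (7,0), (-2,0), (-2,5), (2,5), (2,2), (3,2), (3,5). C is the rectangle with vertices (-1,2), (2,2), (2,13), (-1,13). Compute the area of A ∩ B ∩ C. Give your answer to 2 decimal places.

7.44

The intersection is the polygon with vertices (0.667,5), (2,5), (2,2), (-1,2), (-1,3.125).
By the shoelace formula its area is 7.44.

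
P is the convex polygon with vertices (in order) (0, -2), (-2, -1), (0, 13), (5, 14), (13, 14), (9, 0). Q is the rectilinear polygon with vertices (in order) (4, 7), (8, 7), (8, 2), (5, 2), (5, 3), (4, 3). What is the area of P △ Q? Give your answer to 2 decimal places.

156.50

|P| = 175.5, |Q| = 19, |P∩Q| = 19.
|P △ Q| = |P| + |Q| − 2·|P∩Q| = 175.5 + 19 − 38 = 156.50.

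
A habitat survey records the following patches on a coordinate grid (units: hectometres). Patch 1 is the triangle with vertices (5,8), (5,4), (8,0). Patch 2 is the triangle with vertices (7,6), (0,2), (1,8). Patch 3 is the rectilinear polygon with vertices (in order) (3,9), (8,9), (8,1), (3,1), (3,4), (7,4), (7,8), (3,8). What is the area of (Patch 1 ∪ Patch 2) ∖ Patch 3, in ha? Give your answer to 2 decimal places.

|Patch 1 ∪ Patch 2| = 23.8557.
|(Patch 1 ∪ Patch 2) ∩ Patch 3| = 2.8839.
|(Patch 1 ∪ Patch 2) ∖ Patch 3| = 23.8557 − 2.8839 = 20.97.

20.97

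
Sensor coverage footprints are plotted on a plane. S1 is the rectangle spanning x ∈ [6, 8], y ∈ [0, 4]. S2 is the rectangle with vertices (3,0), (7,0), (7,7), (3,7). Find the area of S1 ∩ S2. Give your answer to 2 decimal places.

4.00

|S1∩S2|: x∈[6,7], y∈[0,4] → 1·4 = 4.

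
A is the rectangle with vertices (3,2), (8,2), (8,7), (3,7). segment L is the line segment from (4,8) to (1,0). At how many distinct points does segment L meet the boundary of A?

2

The segment meets the boundary at (3,5.333), (3.625,7).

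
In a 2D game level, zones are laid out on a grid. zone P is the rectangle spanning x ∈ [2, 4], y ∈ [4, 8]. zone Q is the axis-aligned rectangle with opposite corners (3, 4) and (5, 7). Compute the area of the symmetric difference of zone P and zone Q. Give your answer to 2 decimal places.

|zone P∩zone Q|: x∈[3,4], y∈[4,7] → 1·3 = 3.
|zone P △ zone Q| = |zone P| + |zone Q| − 2·|zone P∩zone Q| = 8 + 6 − 6 = 8.00.

8.00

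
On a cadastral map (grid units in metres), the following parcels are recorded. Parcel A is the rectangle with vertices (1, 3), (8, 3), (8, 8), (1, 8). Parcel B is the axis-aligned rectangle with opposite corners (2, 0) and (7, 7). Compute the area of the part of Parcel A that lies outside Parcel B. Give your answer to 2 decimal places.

|Parcel A∩Parcel B|: x∈[2,7], y∈[3,7] → 5·4 = 20.
|Parcel A| = 35.
|Parcel A ∖ Parcel B| = |Parcel A| − |Parcel A∩Parcel B| = 35 − 20 = 15.00.

15.00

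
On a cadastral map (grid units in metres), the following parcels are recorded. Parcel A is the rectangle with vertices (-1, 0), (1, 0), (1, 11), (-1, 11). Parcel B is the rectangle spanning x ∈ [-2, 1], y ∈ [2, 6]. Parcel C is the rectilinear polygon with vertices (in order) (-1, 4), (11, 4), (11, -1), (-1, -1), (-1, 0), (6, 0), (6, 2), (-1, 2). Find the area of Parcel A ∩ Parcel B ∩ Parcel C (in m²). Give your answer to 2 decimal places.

4.00

The intersection is the polygon with vertices (-1,2), (-1,4), (1,4), (1,2).
By the shoelace formula its area is 4.00.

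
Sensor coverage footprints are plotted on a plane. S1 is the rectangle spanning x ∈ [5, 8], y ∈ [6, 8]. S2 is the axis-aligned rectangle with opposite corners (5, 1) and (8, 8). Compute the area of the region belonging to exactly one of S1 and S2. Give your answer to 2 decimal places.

|S1∩S2|: x∈[5,8], y∈[6,8] → 3·2 = 6.
|S1 △ S2| = |S1| + |S2| − 2·|S1∩S2| = 6 + 21 − 12 = 15.00.

15.00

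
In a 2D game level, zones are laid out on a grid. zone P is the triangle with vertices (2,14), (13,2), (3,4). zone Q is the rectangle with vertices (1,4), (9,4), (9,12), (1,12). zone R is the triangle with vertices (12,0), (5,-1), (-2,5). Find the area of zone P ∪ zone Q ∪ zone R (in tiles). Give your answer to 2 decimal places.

By inclusion–exclusion:
Individual areas: |zone P| = 49, |zone Q| = 64, |zone R| = 24.5.
|zone P∩zone Q| = 36.6394.
|zone P∩zone R| = 0.
|zone Q∩zone R| = 0.
|zone P∩zone Q∩zone R| = 0.
|zone P ∪ zone Q ∪ zone R| = 137.5 − 36.6394 + 0 = 100.86.

100.86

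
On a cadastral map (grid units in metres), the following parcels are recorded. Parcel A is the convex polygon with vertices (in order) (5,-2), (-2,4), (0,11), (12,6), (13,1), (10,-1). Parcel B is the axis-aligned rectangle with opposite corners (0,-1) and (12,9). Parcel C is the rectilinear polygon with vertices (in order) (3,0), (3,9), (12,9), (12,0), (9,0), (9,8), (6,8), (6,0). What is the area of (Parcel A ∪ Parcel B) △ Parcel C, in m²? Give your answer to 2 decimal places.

|Parcel A ∪ Parcel B| = 139.431.
|(Parcel A ∪ Parcel B) ∩ Parcel C| = 57.
|(Parcel A ∪ Parcel B) △ Parcel C| = 139.431 + 57 − 114 = 82.43.

82.43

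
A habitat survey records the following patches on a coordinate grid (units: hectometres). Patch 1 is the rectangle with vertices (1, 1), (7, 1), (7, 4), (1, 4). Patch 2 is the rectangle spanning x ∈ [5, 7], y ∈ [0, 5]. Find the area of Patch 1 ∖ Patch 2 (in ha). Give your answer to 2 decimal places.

|Patch 1∩Patch 2|: x∈[5,7], y∈[1,4] → 2·3 = 6.
|Patch 1| = 18.
|Patch 1 ∖ Patch 2| = |Patch 1| − |Patch 1∩Patch 2| = 18 − 6 = 12.00.

12.00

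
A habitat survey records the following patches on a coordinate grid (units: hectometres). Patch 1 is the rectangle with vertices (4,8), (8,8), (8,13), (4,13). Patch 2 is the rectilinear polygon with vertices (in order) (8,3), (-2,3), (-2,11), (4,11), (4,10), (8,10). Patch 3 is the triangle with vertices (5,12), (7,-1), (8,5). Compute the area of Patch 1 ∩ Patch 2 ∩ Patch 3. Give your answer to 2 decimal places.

The intersection is the polygon with vertices (5.615,8), (5.308,10), (5.857,10), (6.714,8).
By the shoelace formula its area is 1.65.

1.65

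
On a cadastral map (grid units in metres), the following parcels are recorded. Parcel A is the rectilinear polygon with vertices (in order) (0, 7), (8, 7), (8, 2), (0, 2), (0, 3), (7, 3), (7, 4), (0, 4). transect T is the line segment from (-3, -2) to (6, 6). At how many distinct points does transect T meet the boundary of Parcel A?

3

The segment meets the boundary at (3.75,4), (2.625,3), (1.5,2).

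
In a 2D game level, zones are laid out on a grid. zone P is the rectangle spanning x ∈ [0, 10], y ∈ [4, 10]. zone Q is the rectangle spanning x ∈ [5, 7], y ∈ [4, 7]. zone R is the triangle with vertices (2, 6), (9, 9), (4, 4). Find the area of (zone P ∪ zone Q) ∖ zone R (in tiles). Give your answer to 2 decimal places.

|zone P ∪ zone Q| = 60.
|(zone P ∪ zone Q) ∩ zone R| = 10.
|(zone P ∪ zone Q) ∖ zone R| = 60 − 10 = 50.00.

50.00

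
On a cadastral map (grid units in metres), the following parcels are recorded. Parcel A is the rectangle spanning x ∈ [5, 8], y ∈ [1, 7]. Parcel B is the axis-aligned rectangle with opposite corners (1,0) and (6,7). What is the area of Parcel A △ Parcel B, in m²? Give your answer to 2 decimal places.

41.00

|Parcel A∩Parcel B|: x∈[5,6], y∈[1,7] → 1·6 = 6.
|Parcel A △ Parcel B| = |Parcel A| + |Parcel B| − 2·|Parcel A∩Parcel B| = 18 + 35 − 12 = 41.00.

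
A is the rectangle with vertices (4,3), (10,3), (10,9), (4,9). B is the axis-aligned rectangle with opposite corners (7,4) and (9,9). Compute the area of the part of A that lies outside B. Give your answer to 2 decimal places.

|A∩B|: x∈[7,9], y∈[4,9] → 2·5 = 10.
|A| = 36.
|A ∖ B| = |A| − |A∩B| = 36 − 10 = 26.00.

26.00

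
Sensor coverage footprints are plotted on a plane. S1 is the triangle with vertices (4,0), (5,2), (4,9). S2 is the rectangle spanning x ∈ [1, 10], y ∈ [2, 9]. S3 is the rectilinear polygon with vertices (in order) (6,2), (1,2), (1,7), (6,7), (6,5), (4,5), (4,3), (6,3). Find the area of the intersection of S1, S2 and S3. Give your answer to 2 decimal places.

1.79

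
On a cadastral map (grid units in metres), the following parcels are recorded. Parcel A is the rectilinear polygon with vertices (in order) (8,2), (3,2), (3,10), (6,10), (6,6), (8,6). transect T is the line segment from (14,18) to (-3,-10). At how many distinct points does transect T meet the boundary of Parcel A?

2

The segment meets the boundary at (4.286,2), (6.714,6).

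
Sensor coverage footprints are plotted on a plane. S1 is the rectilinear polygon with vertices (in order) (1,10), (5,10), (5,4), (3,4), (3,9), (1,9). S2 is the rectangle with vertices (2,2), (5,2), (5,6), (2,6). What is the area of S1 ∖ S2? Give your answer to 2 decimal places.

|S1| = 14, |S1∩S2| = 4.
|S1 ∖ S2| = |S1| − |S1∩S2| = 14 − 4 = 10.00.

10.00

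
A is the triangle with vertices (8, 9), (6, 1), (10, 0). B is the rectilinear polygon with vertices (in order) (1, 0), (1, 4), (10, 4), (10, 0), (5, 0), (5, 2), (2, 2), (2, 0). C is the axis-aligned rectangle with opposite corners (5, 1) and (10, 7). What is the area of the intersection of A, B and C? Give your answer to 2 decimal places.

9.21

The intersection is the polygon with vertices (6.75,4), (9.111,4), (9.778,1), (6,1).
By the shoelace formula its area is 9.21.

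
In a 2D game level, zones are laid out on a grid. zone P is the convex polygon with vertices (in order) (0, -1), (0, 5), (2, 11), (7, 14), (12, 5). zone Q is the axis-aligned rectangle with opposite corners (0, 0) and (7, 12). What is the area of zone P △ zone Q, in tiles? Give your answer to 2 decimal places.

48.17

|zone P| = 102, |zone Q| = 84, |zone P∩zone Q| = 68.9167.
|zone P △ zone Q| = |zone P| + |zone Q| − 2·|zone P∩zone Q| = 102 + 84 − 137.8333 = 48.17.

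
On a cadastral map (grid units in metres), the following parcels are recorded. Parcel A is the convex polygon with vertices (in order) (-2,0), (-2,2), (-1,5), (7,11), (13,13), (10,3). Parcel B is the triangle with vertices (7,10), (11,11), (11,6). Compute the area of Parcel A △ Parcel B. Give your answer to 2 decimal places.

87.53

|Parcel A| = 97.5, |Parcel B| = 10, |Parcel A∩Parcel B| = 9.9872.
|Parcel A △ Parcel B| = |Parcel A| + |Parcel B| − 2·|Parcel A∩Parcel B| = 97.5 + 10 − 19.9744 = 87.53.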